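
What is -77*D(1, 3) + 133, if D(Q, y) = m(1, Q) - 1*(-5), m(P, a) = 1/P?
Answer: -329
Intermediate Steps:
D(Q, y) = 6 (D(Q, y) = 1/1 - 1*(-5) = 1 + 5 = 6)
-77*D(1, 3) + 133 = -77*6 + 133 = -462 + 133 = -329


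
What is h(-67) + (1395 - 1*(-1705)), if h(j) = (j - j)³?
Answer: 3100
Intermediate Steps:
h(j) = 0 (h(j) = 0³ = 0)
h(-67) + (1395 - 1*(-1705)) = 0 + (1395 - 1*(-1705)) = 0 + (1395 + 1705) = 0 + 3100 = 3100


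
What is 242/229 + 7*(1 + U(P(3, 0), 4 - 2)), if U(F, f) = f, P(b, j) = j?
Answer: 5051/229 ≈ 22.057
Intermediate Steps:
242/229 + 7*(1 + U(P(3, 0), 4 - 2)) = 242/229 + 7*(1 + (4 - 2)) = 242*(1/229) + 7*(1 + 2) = 242/229 + 7*3 = 242/229 + 21 = 5051/229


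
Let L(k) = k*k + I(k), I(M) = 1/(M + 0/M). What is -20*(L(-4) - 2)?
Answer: -275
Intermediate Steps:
I(M) = 1/M (I(M) = 1/(M + 0) = 1/M)
L(k) = 1/k + k² (L(k) = k*k + 1/k = k² + 1/k = 1/k + k²)
-20*(L(-4) - 2) = -20*((1 + (-4)³)/(-4) - 2) = -20*(-(1 - 64)/4 - 2) = -20*(-¼*(-63) - 2) = -20*(63/4 - 2) = -20*55/4 = -275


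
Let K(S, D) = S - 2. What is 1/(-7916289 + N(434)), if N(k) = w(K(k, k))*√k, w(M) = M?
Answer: -2638763/20889183512235 - 48*√434/6963061170745 ≈ -1.2647e-7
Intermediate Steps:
K(S, D) = -2 + S
N(k) = √k*(-2 + k) (N(k) = (-2 + k)*√k = √k*(-2 + k))
1/(-7916289 + N(434)) = 1/(-7916289 + √434*(-2 + 434)) = 1/(-7916289 + √434*432) = 1/(-7916289 + 432*√434)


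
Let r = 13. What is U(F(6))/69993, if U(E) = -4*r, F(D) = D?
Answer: -52/69993 ≈ -0.00074293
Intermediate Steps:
U(E) = -52 (U(E) = -4*13 = -52)
U(F(6))/69993 = -52/69993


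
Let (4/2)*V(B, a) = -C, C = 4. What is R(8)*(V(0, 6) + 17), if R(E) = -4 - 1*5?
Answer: -135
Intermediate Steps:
V(B, a) = -2 (V(B, a) = (-1*4)/2 = (½)*(-4) = -2)
R(E) = -9 (R(E) = -4 - 5 = -9)
R(8)*(V(0, 6) + 17) = -9*(-2 + 17) = -9*15 = -135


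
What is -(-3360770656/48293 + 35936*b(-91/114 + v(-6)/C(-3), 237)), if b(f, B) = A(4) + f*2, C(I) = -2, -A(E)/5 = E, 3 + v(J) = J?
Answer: 1437622231456/2752701 ≈ 5.2226e+5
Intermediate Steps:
v(J) = -3 + J
A(E) = -5*E
b(f, B) = -20 + 2*f (b(f, B) = -5*4 + f*2 = -20 + 2*f)
-(-3360770656/48293 + 35936*b(-91/114 + v(-6)/C(-3), 237)) = -(-38069915616/48293 + 71872*(-91/114 + (-3 - 6)/(-2))) = -(-38069915616/48293 + 71872*(-91*1/114 - 9*(-½))) = -(-38069915616/48293 + 71872*(-91/114 + 9/2)) = -(-38069915616/48293 + 15164992/57) = -35936/(1/(-93521/48293 + (-20 + 422/57))) = -35936/(1/(-93521/48293 - 718/57)) = -35936/(1/(-40005071/2752701)) = -35936/(-2752701/40005071) = -35936*(-40005071/2752701) = 1437622231456/2752701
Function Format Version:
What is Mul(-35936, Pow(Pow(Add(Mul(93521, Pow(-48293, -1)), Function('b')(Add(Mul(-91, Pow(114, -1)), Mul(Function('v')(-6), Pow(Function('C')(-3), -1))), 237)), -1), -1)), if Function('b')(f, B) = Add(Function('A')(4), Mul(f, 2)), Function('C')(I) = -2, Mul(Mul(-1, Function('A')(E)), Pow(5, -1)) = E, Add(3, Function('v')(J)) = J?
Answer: Rational(1437622231456, 2752701) ≈ 5.2226e+5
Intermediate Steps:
Function('v')(J) = Add(-3, J)
Function('A')(E) = Mul(-5, E)
Function('b')(f, B) = Add(-20, Mul(2, f)) (Function('b')(f, B) = Add(Mul(-5, 4), Mul(f, 2)) = Add(-20, Mul(2, f)))
Mul(-35936, Pow(Pow(Add(Mul(93521, Pow(-48293, -1)), Function('b')(Add(Mul(-91, Pow(114, -1)), Mul(Function('v')(-6), Pow(Function('C')(-3), -1))), 237)), -1), -1)) = Mul(-35936, Pow(Pow(Add(Mul(93521, Pow(-48293, -1)), Add(-20, Mul(2, Add(Mul(-91, Pow(114, -1)), Mul(Add(-3, -6), Pow(-2, -1)))))), -1), -1)) = Mul(-35936, Pow(Pow(Add(Mul(93521, Rational(-1, 48293)), Add(-20, Mul(2, Add(Mul(-91, Rational(1, 114)), Mul(-9, Rational(-1, 2)))))), -1), -1)) = Mul(-35936, Pow(Pow(Add(Rational(-93521, 48293), Add(-20, Mul(2, Add(Rational(-91, 114), Rational(9, 2))))), -1), -1)) = Mul(-35936, Pow(Pow(Add(Rational(-93521, 48293), Add(-20, Mul(2, Rational(211, 57)))), -1), -1)) = Mul(-35936, Pow(Pow(Add(Rational(-93521, 48293), Add(-20, Rational(422, 57))), -1), -1)) = Mul(-35936, Pow(Pow(Add(Rational(-93521, 48293), Rational(-718, 57)), -1), -1)) = Mul(-35936, Pow(Pow(Rational(-40005071, 2752701), -1), -1)) = Mul(-35936, Pow(Rational(-2752701, 40005071), -1)) = Mul(-35936, Rational(-40005071, 2752701)) = Rational(1437622231456, 2752701)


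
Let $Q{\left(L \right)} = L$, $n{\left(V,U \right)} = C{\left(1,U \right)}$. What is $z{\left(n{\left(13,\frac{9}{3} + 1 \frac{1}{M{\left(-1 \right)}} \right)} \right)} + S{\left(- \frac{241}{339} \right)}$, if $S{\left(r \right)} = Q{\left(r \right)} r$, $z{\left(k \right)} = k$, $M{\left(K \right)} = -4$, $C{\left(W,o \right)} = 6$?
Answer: $\frac{747607}{114921} \approx 6.5054$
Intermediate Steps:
$n{\left(V,U \right)} = 6$
$S{\left(r \right)} = r^{2}$ ($S{\left(r \right)} = r r = r^{2}$)
$z{\left(n{\left(13,\frac{9}{3} + 1 \frac{1}{M{\left(-1 \right)}} \right)} \right)} + S{\left(- \frac{241}{339} \right)} = 6 + \left(- \frac{241}{339}\right)^{2} = 6 + \frac{58081}{114921} = \frac{747607}{114921}$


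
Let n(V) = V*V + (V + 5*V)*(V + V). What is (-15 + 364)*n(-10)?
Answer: 453700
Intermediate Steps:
n(V) = 13*V² (n(V) = V² + (6*V)*(2*V) = V² + 12*V² = 13*V²)
(-15 + 364)*n(-10) = (-15 + 364)*(13*(-10)²) = 349*(13*100) = 349*1300 = 453700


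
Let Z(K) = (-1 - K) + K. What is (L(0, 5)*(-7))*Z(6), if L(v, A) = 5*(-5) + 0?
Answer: -175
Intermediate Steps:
L(v, A) = -25 (L(v, A) = -25 + 0 = -25)
Z(K) = -1
(L(0, 5)*(-7))*Z(6) = -25*(-7)*(-1) = 175*(-1) = -175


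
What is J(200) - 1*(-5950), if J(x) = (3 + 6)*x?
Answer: 7750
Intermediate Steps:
J(x) = 9*x
J(200) - 1*(-5950) = 9*200 - 1*(-5950) = 1800 + 5950 = 7750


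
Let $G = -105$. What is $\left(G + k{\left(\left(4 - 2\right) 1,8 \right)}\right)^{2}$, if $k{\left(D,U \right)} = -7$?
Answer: $12544$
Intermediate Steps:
$\left(G + k{\left(\left(4 - 2\right) 1,8 \right)}\right)^{2} = \left(-105 - 7\right)^{2} = \left(-112\right)^{2} = 12544$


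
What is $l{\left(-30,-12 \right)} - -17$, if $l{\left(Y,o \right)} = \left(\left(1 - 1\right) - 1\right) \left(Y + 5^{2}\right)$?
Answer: $22$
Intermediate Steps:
$l{\left(Y,o \right)} = -25 - Y$ ($l{\left(Y,o \right)} = \left(0 - 1\right) \left(Y + 25\right) = - (25 + Y) = -25 - Y$)
$l{\left(-30,-12 \right)} - -17 = \left(-25 - -30\right) - -17 = \left(-25 + 30\right) + 17 = 5 + 17 = 22$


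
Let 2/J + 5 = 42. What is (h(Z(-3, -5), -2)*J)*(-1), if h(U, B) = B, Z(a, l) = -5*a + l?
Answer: 4/37 ≈ 0.10811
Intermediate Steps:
J = 2/37 (J = 2/(-5 + 42) = 2/37 ≈ 0.054054)
Z(a, l) = l - 5*a
(h(Z(-3, -5), -2)*J)*(-1) = -2*2/37*(-1) = -4/37*(-1) = 4/37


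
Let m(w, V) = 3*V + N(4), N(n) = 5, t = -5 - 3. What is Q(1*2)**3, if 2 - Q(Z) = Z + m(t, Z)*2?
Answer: -10648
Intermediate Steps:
t = -8
m(w, V) = 5 + 3*V (m(w, V) = 3*V + 5 = 5 + 3*V)
Q(Z) = -8 - 7*Z (Q(Z) = 2 - (Z + (5 + 3*Z)*2) = 2 - (Z + (10 + 6*Z)) = 2 - (10 + 7*Z) = 2 + (-10 - 7*Z) = -8 - 7*Z)
Q(1*2)**3 = (-8 - 7*2)**3 = (-8 - 14)**3 = (-22)**3 = -10648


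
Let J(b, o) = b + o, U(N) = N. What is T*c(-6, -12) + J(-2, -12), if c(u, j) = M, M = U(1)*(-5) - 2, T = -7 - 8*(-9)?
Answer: -469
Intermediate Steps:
T = 65 (T = -7 + 72 = 65)
M = -7 (M = 1*(-5) - 2 = -5 - 2 = -7)
c(u, j) = -7
T*c(-6, -12) + J(-2, -12) = 65*(-7) + (-2 - 12) = -455 - 14 = -469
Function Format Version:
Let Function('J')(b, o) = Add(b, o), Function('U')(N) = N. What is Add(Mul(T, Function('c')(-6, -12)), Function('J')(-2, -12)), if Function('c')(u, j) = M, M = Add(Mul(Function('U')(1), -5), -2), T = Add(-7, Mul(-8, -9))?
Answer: -469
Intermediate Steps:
T = 65 (T = Add(-7, 72) = 65)
M = -7 (M = Add(Mul(1, -5), -2) = Add(-5, -2) = -7)
Function('c')(u, j) = -7
Add(Mul(T, Function('c')(-6, -12)), Function('J')(-2, -12)) = Add(Mul(65, -7), Add(-2, -12)) = Add(-455, -14) = -469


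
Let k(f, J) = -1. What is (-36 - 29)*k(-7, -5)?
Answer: 65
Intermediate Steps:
(-36 - 29)*k(-7, -5) = (-36 - 29)*(-1) = -65*(-1) = 65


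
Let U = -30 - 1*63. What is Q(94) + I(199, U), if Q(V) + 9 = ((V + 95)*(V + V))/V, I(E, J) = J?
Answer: 276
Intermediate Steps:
U = -93 (U = -30 - 63 = -93)
Q(V) = 181 + 2*V (Q(V) = -9 + ((V + 95)*(V + V))/V = -9 + ((95 + V)*(2*V))/V = -9 + (2*V*(95 + V))/V = -9 + (190 + 2*V) = 181 + 2*V)
Q(94) + I(199, U) = (181 + 2*94) - 93 = (181 + 188) - 93 = 369 - 93 = 276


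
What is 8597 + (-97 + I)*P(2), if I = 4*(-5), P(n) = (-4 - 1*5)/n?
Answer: 18247/2 ≈ 9123.5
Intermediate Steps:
P(n) = -9/n (P(n) = (-4 - 5)/n = -9/n)
I = -20
8597 + (-97 + I)*P(2) = 8597 + (-97 - 20)*(-9/2) = 8597 - (-1053)/2 = 8597 - 117*(-9/2) = 8597 + 1053/2 = 18247/2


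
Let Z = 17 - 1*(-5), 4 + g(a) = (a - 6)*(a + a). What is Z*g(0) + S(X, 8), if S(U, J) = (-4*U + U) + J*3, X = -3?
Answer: -55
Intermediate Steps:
S(U, J) = -3*U + 3*J
g(a) = -4 + 2*a*(-6 + a) (g(a) = -4 + (a - 6)*(a + a) = -4 + (-6 + a)*(2*a) = -4 + 2*a*(-6 + a))
Z = 22 (Z = 17 + 5 = 22)
Z*g(0) + S(X, 8) = 22*(-4 - 12*0 + 2*0**2) + (-3*(-3) + 3*8) = 22*(-4 + 0 + 2*0) + (9 + 24) = 22*(-4 + 0 + 0) + 33 = 22*(-4) + 33 = -88 + 33 = -55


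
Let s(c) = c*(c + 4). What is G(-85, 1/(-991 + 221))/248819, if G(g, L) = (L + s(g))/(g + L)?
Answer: -86909/266974629 ≈ -0.00032553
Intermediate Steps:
s(c) = c*(4 + c)
G(g, L) = (L + g*(4 + g))/(L + g) (G(g, L) = (L + g*(4 + g))/(g + L) = (L + g*(4 + g))/(L + g))
G(-85, 1/(-991 + 221))/248819 = ((1/(-991 + 221) - 85*(4 - 85))/(1/(-991 + 221) - 85))/248819 = ((1/(-770) - 85*(-81))/(1/(-770) - 85))*(1/248819) = ((-1/770 + 6885)/(-1/770 - 85))*(1/248819) = ((5301449/770)/(-65451/770))*(1/248819) = -770/65451*5301449/770*(1/248819) = -5301449/65451*1/248819 = -86909/266974629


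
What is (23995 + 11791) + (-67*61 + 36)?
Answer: 31735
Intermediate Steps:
(23995 + 11791) + (-67*61 + 36) = 35786 + (-4087 + 36) = 35786 - 4051 = 31735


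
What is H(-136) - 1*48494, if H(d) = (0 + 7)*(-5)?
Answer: -48529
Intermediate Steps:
H(d) = -35 (H(d) = 7*(-5) = -35)
H(-136) - 1*48494 = -35 - 1*48494 = -35 - 48494 = -48529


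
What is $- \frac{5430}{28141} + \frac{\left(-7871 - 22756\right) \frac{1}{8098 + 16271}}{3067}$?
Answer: $- \frac{135566190099}{701083514981} \approx -0.19337$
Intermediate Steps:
$- \frac{5430}{28141} + \frac{\left(-7871 - 22756\right) \frac{1}{8098 + 16271}}{3067} = \left(-5430\right) \frac{1}{28141} + - \frac{30627}{24369} \cdot \frac{1}{3067} = - \frac{5430}{28141} + \left(-30627\right) \frac{1}{24369} \cdot \frac{1}{3067} = - \frac{5430}{28141} - \frac{10209}{24913241} = - \frac{135566190099}{701083514981}$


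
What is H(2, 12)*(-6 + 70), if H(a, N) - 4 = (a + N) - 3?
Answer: 960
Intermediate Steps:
H(a, N) = 1 + N + a (H(a, N) = 4 + ((a + N) - 3) = 4 + ((N + a) - 3) = 4 + (-3 + N + a) = 1 + N + a)
H(2, 12)*(-6 + 70) = (1 + 12 + 2)*(-6 + 70) = 15*64 = 960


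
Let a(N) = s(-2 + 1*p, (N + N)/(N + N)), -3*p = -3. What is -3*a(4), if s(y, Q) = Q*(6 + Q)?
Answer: -21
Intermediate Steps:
p = 1 (p = -⅓*(-3) = 1)
a(N) = 7 (a(N) = ((N + N)/(N + N))*(6 + (N + N)/(N + N)) = ((2*N)/((2*N)))*(6 + (2*N)/((2*N))) = ((2*N)*(1/(2*N)))*(6 + (2*N)*(1/(2*N))) = 1*(6 + 1) = 1*7 = 7)
-3*a(4) = -3*7 = -21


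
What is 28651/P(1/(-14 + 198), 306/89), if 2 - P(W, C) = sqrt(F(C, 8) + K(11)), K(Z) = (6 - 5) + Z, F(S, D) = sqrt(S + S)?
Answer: 28651/(2 - sqrt(12 + 6*sqrt(1513)/89)) ≈ -15709.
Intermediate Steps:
F(S, D) = sqrt(2)*sqrt(S) (F(S, D) = sqrt(2*S) = sqrt(2)*sqrt(S))
K(Z) = 1 + Z
P(W, C) = 2 - sqrt(12 + sqrt(2)*sqrt(C)) (P(W, C) = 2 - sqrt(sqrt(2)*sqrt(C) + (1 + 11)) = 2 - sqrt(sqrt(2)*sqrt(C) + 12) = 2 - sqrt(12 + sqrt(2)*sqrt(C)))
28651/P(1/(-14 + 198), 306/89) = 28651/(2 - sqrt(12 + sqrt(2)*sqrt(306/89))) = 28651/(2 - sqrt(12 + sqrt(2)*(3*sqrt(3026)/89))) = 28651/(2 - sqrt(12 + 6*sqrt(1513)/89))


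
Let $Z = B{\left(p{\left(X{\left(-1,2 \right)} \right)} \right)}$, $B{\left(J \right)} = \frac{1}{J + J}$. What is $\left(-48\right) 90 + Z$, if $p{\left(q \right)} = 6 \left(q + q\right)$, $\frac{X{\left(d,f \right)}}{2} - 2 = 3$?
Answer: $- \frac{1036799}{240} \approx -4320.0$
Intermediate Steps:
$X{\left(d,f \right)} = 10$ ($X{\left(d,f \right)} = 4 + 2 \cdot 3 = 4 + 6 = 10$)
$p{\left(q \right)} = 12 q$ ($p{\left(q \right)} = 6 \cdot 2 q = 12 q$)
$B{\left(J \right)} = \frac{1}{2 J}$
$Z = \frac{1}{240}$ ($Z = \frac{1}{2 \cdot 12 \cdot 10} = \frac{1}{2 \cdot 120} = \frac{1}{2} \cdot \frac{1}{120} = \frac{1}{240} \approx 0.0041667$)
$\left(-48\right) 90 + Z = \left(-48\right) 90 + \frac{1}{240} = -4320 + \frac{1}{240} = - \frac{1036799}{240}$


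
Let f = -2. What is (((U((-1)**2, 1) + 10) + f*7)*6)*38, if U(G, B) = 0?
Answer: -912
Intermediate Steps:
(((U((-1)**2, 1) + 10) + f*7)*6)*38 = (((0 + 10) - 2*7)*6)*38 = ((10 - 14)*6)*38 = -4*6*38 = -24*38 = -912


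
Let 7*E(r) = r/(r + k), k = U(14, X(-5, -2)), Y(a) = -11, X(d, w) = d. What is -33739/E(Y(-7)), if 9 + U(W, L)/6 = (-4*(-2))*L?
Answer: -72032765/11 ≈ -6.5484e+6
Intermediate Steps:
U(W, L) = -54 + 48*L (U(W, L) = -54 + 6*((-4*(-2))*L) = -54 + 6*(8*L) = -54 + 48*L)
k = -294 (k = -54 + 48*(-5) = -54 - 240 = -294)
E(r) = r/(7*(-294 + r)) (E(r) = (r/(r - 294))/7 = (r/(-294 + r))/7 = r/(7*(-294 + r)))
-33739/E(Y(-7)) = -33739/((1/7)*(-11)/(-294 - 11)) = -33739/((1/7)*(-11)/(-305)) = -33739/((1/7)*(-11)*(-1/305)) = -33739/11/2135 = -33739*2135/11 = -72032765/11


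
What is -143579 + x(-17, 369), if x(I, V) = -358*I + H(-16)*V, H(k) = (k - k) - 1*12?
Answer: -141921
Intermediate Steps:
H(k) = -12 (H(k) = 0 - 12 = -12)
x(I, V) = -358*I - 12*V
-143579 + x(-17, 369) = -143579 + (-358*(-17) - 12*369) = -143579 + (6086 - 4428) = -143579 + 1658 = -141921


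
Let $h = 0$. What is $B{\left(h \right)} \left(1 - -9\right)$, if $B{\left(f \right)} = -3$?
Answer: $-30$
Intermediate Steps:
$B{\left(h \right)} \left(1 - -9\right) = - 3 \left(1 - -9\right) = - 3 \left(1 + 9\right) = \left(-3\right) 10 = -30$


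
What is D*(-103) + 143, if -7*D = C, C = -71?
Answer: -6312/7 ≈ -901.71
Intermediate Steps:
D = 71/7 (D = -⅐*(-71) = 71/7 ≈ 10.143)
D*(-103) + 143 = (71/7)*(-103) + 143 = -7313/7 + 143 = -6312/7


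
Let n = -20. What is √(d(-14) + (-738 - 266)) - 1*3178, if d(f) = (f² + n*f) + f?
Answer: -3178 + I*√542 ≈ -3178.0 + 23.281*I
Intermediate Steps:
d(f) = f² - 19*f (d(f) = (f² - 20*f) + f = f² - 19*f)
√(d(-14) + (-738 - 266)) - 1*3178 = √(-14*(-19 - 14) + (-738 - 266)) - 1*3178 = √(-14*(-33) - 1004) - 3178 = √(462 - 1004) - 3178 = √(-542) - 3178 = I*√542 - 3178 = -3178 + I*√542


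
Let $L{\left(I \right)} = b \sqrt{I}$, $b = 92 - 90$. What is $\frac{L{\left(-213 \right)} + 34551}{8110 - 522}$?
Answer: $\frac{34551}{7588} + \frac{i \sqrt{213}}{3794} \approx 4.5534 + 0.0038467 i$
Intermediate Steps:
$b = 2$ ($b = 92 - 90 = 2$)
$L{\left(I \right)} = 2 \sqrt{I}$
$\frac{L{\left(-213 \right)} + 34551}{8110 - 522} = \frac{2 \sqrt{-213} + 34551}{8110 - 522} = \frac{2 i \sqrt{213} + 34551}{8110 - 522} = \frac{2 i \sqrt{213} + 34551}{7588} = \left(34551 + 2 i \sqrt{213}\right) \frac{1}{7588} = \frac{34551}{7588} + \frac{i \sqrt{213}}{3794}$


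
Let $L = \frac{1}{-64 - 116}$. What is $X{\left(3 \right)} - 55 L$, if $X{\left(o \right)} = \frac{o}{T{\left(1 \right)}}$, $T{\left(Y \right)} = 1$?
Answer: $\frac{119}{36} \approx 3.3056$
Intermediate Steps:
$L = - \frac{1}{180}$ ($L = \frac{1}{-180} = - \frac{1}{180} \approx -0.0055556$)
$X{\left(o \right)} = o$ ($X{\left(o \right)} = \frac{o}{1} = o 1 = o$)
$X{\left(3 \right)} - 55 L = 3 - - \frac{11}{36} = 3 + \frac{11}{36} = \frac{119}{36}$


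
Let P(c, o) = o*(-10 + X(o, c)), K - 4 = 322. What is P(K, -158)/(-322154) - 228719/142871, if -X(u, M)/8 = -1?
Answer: -36863943981/23013232067 ≈ -1.6019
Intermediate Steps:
K = 326 (K = 4 + 322 = 326)
X(u, M) = 8 (X(u, M) = -8*(-1) = 8)
P(c, o) = -2*o (P(c, o) = o*(-10 + 8) = o*(-2) = -2*o)
P(K, -158)/(-322154) - 228719/142871 = -2*(-158)/(-322154) - 228719/142871 = 316*(-1/322154) - 228719*1/142871 = -158/161077 - 228719/142871 = -36863943981/23013232067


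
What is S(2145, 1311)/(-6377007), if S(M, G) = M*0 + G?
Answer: -437/2125669 ≈ -0.00020558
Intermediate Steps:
S(M, G) = G (S(M, G) = 0 + G = G)
S(2145, 1311)/(-6377007) = 1311/(-6377007) = 1311*(-1/6377007) = -437/2125669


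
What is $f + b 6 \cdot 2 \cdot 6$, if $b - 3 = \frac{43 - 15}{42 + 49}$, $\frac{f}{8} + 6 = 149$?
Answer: $\frac{17968}{13} \approx 1382.2$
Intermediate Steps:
$f = 1144$ ($f = -48 + 8 \cdot 149 = -48 + 1192 = 1144$)
$b = \frac{43}{13}$ ($b = 3 + \frac{43 - 15}{42 + 49} = 3 + \frac{28}{91} = 3 + 28 \cdot \frac{1}{91} = 3 + \frac{4}{13} = \frac{43}{13} \approx 3.3077$)
$f + b 6 \cdot 2 \cdot 6 = 1144 + \frac{43 \cdot 6 \cdot 2 \cdot 6}{13} = 1144 + \frac{43 \cdot 12 \cdot 6}{13} = 1144 + \frac{43}{13} \cdot 72 = 1144 + \frac{3096}{13} = \frac{17968}{13}$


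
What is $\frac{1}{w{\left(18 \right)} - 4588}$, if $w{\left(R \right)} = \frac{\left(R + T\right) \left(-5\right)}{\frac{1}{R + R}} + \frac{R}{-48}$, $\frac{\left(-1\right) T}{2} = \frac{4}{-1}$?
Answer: $- \frac{8}{74147} \approx -0.00010789$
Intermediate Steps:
$T = 8$ ($T = - 2 \frac{4}{-1} = - 2 \cdot 4 \left(-1\right) = \left(-2\right) \left(-4\right) = 8$)
$w{\left(R \right)} = - \frac{R}{48} + 2 R \left(-40 - 5 R\right)$ ($w{\left(R \right)} = \frac{\left(R + 8\right) \left(-5\right)}{\frac{1}{R + R}} + \frac{R}{-48} = \frac{\left(8 + R\right) \left(-5\right)}{\frac{1}{2 R}} + R \left(- \frac{1}{48}\right) = \frac{-40 - 5 R}{\frac{1}{2} \frac{1}{R}} - \frac{R}{48} = \left(-40 - 5 R\right) 2 R - \frac{R}{48} = 2 R \left(-40 - 5 R\right) - \frac{R}{48} = - \frac{R}{48} + 2 R \left(-40 - 5 R\right)$)
$\frac{1}{w{\left(18 \right)} - 4588} = \frac{1}{\left(- \frac{1}{48}\right) 18 \left(3841 + 480 \cdot 18\right) - 4588} = \frac{1}{\left(- \frac{1}{48}\right) 18 \left(3841 + 8640\right) - 4588} = \frac{1}{\left(- \frac{1}{48}\right) 18 \cdot 12481 - 4588} = \frac{1}{- \frac{37443}{8} - 4588} = \frac{1}{- \frac{74147}{8}} = - \frac{8}{74147}$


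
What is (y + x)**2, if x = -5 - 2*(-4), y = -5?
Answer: 4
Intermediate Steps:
x = 3 (x = -5 + 8 = 3)
(y + x)**2 = (-5 + 3)**2 = (-2)**2 = 4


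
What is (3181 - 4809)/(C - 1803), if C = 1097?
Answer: 814/353 ≈ 2.3060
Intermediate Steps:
(3181 - 4809)/(C - 1803) = (3181 - 4809)/(1097 - 1803) = -1628/(-706) = -1628*(-1/706) = 814/353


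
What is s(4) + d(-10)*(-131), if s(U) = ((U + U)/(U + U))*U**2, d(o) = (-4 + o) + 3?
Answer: 1457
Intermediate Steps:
d(o) = -1 + o
s(U) = U**2 (s(U) = ((2*U)/((2*U)))*U**2 = ((2*U)*(1/(2*U)))*U**2 = 1*U**2 = U**2)
s(4) + d(-10)*(-131) = 4**2 + (-1 - 10)*(-131) = 16 - 11*(-131) = 16 + 1441 = 1457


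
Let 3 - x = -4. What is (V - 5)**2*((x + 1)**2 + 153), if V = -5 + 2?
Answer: 13888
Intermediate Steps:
x = 7 (x = 3 - 1*(-4) = 3 + 4 = 7)
V = -3
(V - 5)**2*((x + 1)**2 + 153) = (-3 - 5)**2*((7 + 1)**2 + 153) = (-8)**2*(8**2 + 153) = 64*(64 + 153) = 64*217 = 13888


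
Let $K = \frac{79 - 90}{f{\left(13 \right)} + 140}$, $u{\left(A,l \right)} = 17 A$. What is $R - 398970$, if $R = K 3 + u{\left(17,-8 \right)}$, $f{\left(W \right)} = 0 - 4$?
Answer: $- \frac{54220649}{136} \approx -3.9868 \cdot 10^{5}$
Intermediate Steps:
$f{\left(W \right)} = -4$
$K = - \frac{11}{136}$ ($K = \frac{79 - 90}{-4 + 140} = - \frac{11}{136} \approx -0.080882$)
$R = \frac{39271}{136}$ ($R = \left(- \frac{11}{136}\right) 3 + 17 \cdot 17 = - \frac{33}{136} + 289 = \frac{39271}{136} \approx 288.76$)
$R - 398970 = \frac{39271}{136} - 398970 = - \frac{54220649}{136}$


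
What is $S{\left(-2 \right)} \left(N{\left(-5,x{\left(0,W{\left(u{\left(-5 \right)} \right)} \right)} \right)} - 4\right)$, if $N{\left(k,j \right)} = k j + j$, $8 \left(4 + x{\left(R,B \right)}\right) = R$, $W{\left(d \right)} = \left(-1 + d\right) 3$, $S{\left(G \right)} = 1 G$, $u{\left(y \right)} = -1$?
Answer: $-24$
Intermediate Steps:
$S{\left(G \right)} = G$
$W{\left(d \right)} = -3 + 3 d$
$x{\left(R,B \right)} = -4 + \frac{R}{8}$
$N{\left(k,j \right)} = j + j k$ ($N{\left(k,j \right)} = j k + j = j + j k$)
$S{\left(-2 \right)} \left(N{\left(-5,x{\left(0,W{\left(u{\left(-5 \right)} \right)} \right)} \right)} - 4\right) = - 2 \left(\left(-4 + \frac{1}{8} \cdot 0\right) \left(1 - 5\right) - 4\right) = - 2 \left(\left(-4 + 0\right) \left(-4\right) - 4\right) = - 2 \left(\left(-4\right) \left(-4\right) - 4\right) = - 2 \left(16 - 4\right) = \left(-2\right) 12 = -24$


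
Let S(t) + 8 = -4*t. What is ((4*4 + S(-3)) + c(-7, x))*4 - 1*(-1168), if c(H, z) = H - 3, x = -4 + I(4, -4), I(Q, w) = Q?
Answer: 1208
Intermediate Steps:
S(t) = -8 - 4*t
x = 0 (x = -4 + 4 = 0)
c(H, z) = -3 + H
((4*4 + S(-3)) + c(-7, x))*4 - 1*(-1168) = ((4*4 + (-8 - 4*(-3))) + (-3 - 7))*4 - 1*(-1168) = ((16 + (-8 + 12)) - 10)*4 + 1168 = ((16 + 4) - 10)*4 + 1168 = (20 - 10)*4 + 1168 = 10*4 + 1168 = 40 + 1168 = 1208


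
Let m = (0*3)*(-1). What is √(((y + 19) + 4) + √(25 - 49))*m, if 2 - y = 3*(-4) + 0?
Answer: 0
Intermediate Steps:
y = 14 (y = 2 - (3*(-4) + 0) = 2 - (-12 + 0) = 2 - 1*(-12) = 2 + 12 = 14)
m = 0 (m = 0*(-1) = 0)
√(((y + 19) + 4) + √(25 - 49))*m = √(((14 + 19) + 4) + √(25 - 49))*0 = √((33 + 4) + √(-24))*0 = √(37 + 2*I*√6)*0 = 0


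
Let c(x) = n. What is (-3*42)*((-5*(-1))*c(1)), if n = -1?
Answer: 630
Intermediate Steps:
c(x) = -1
(-3*42)*((-5*(-1))*c(1)) = (-3*42)*(-5*(-1)*(-1)) = -630*(-1) = -126*(-5) = 630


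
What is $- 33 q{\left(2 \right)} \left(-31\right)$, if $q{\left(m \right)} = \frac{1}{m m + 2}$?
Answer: $\frac{341}{2} \approx 170.5$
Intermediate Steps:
$q{\left(m \right)} = \frac{1}{2 + m^{2}}$ ($q{\left(m \right)} = \frac{1}{m^{2} + 2} = \frac{1}{2 + m^{2}}$)
$- 33 q{\left(2 \right)} \left(-31\right) = - \frac{33}{2 + 2^{2}} \left(-31\right) = - \frac{33}{2 + 4} \left(-31\right) = - \frac{33}{6} \left(-31\right) = \left(-33\right) \frac{1}{6} \left(-31\right) = \left(- \frac{11}{2}\right) \left(-31\right) = \frac{341}{2}$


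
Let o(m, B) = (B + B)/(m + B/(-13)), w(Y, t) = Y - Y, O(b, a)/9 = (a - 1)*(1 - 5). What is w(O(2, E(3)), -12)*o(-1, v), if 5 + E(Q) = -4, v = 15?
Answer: 0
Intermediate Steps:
E(Q) = -9 (E(Q) = -5 - 4 = -9)
O(b, a) = 36 - 36*a (O(b, a) = 9*((a - 1)*(1 - 5)) = 9*((-1 + a)*(-4)) = 9*(4 - 4*a) = 36 - 36*a)
w(Y, t) = 0
o(m, B) = 2*B/(m - B/13) (o(m, B) = (2*B)/(m + B*(-1/13)) = (2*B)/(m - B/13) = 2*B/(m - B/13))
w(O(2, E(3)), -12)*o(-1, v) = 0*(26*15/(-1*15 + 13*(-1))) = 0*(26*15/(-15 - 13)) = 0*(26*15/(-28)) = 0*(26*15*(-1/28)) = 0*(-195/14) = 0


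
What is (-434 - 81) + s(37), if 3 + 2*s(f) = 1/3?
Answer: -1549/3 ≈ -516.33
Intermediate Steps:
s(f) = -4/3 (s(f) = -3/2 + (½)/3 = -3/2 + (½)*(⅓) = -3/2 + ⅙ = -4/3)
(-434 - 81) + s(37) = (-434 - 81) - 4/3 = -515 - 4/3 = -1549/3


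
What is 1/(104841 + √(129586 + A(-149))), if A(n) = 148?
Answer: 9531/999227777 - √129734/10991505547 ≈ 9.5056e-6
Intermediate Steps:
1/(104841 + √(129586 + A(-149))) = 1/(104841 + √(129586 + 148)) = 1/(104841 + √129734)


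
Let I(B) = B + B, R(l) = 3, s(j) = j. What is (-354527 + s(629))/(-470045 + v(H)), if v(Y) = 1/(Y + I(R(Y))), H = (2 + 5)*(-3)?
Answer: 2654235/3525338 ≈ 0.75290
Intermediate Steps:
I(B) = 2*B
H = -21 (H = 7*(-3) = -21)
v(Y) = 1/(6 + Y) (v(Y) = 1/(Y + 2*3) = 1/(Y + 6) = 1/(6 + Y))
(-354527 + s(629))/(-470045 + v(H)) = (-354527 + 629)/(-470045 + 1/(6 - 21)) = -353898/(-470045 + 1/(-15)) = -353898/(-470045 - 1/15) = -353898/(-7050676/15) = -353898*(-15/7050676) = 2654235/3525338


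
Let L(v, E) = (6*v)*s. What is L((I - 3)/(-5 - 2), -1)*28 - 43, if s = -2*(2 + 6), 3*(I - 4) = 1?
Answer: 469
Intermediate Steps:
I = 13/3 (I = 4 + (⅓)*1 = 4 + ⅓ = 13/3 ≈ 4.3333)
s = -16 (s = -2*8 = -16)
L(v, E) = -96*v (L(v, E) = (6*v)*(-16) = -96*v)
L((I - 3)/(-5 - 2), -1)*28 - 43 = -96*(13/3 - 3)/(-5 - 2)*28 - 43 = -128/(-7)*28 - 43 = -128*(-1)/7*28 - 43 = -96*(-4/21)*28 - 43 = (128/7)*28 - 43 = 512 - 43 = 469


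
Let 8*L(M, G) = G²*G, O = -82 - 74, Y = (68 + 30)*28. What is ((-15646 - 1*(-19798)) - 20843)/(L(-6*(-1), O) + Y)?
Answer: 16691/471808 ≈ 0.035377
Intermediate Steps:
Y = 2744 (Y = 98*28 = 2744)
O = -156
L(M, G) = G³/8 (L(M, G) = (G²*G)/8 = G³/8)
((-15646 - 1*(-19798)) - 20843)/(L(-6*(-1), O) + Y) = ((-15646 - 1*(-19798)) - 20843)/((⅛)*(-156)³ + 2744) = ((-15646 + 19798) - 20843)/((⅛)*(-3796416) + 2744) = (4152 - 20843)/(-474552 + 2744) = -16691/(-471808) = -16691*(-1/471808) = 16691/471808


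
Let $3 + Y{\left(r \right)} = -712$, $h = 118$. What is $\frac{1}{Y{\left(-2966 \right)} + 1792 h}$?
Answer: $\frac{1}{210741} \approx 4.7452 \cdot 10^{-6}$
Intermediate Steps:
$Y{\left(r \right)} = -715$ ($Y{\left(r \right)} = -3 - 712 = -715$)
$\frac{1}{Y{\left(-2966 \right)} + 1792 h} = \frac{1}{-715 + 1792 \cdot 118} = \frac{1}{-715 + 211456} = \frac{1}{210741}$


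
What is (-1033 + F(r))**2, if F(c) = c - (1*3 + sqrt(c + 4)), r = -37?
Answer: (1073 + I*sqrt(33))**2 ≈ 1.1513e+6 + 1.233e+4*I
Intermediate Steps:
F(c) = -3 + c - sqrt(4 + c) (F(c) = c - (3 + sqrt(4 + c)) = c + (-3 - sqrt(4 + c)) = -3 + c - sqrt(4 + c))
(-1033 + F(r))**2 = (-1033 + (-3 - 37 - sqrt(4 - 37)))**2 = (-1033 + (-3 - 37 - sqrt(-33)))**2 = (-1033 + (-3 - 37 - I*sqrt(33)))**2 = (-1033 + (-40 - I*sqrt(33)))**2 = (-1073 - I*sqrt(33))**2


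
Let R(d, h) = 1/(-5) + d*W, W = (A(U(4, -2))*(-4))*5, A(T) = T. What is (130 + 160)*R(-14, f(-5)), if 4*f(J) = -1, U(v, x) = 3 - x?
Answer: 405942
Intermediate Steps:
W = -100 (W = ((3 - 1*(-2))*(-4))*5 = ((3 + 2)*(-4))*5 = (5*(-4))*5 = -20*5 = -100)
f(J) = -¼ (f(J) = (¼)*(-1) = -¼)
R(d, h) = -⅕ - 100*d (R(d, h) = 1/(-5) + d*(-100) = -⅕ - 100*d)
(130 + 160)*R(-14, f(-5)) = (130 + 160)*(-⅕ - 100*(-14)) = 290*(-⅕ + 1400) = 290*(6999/5) = 405942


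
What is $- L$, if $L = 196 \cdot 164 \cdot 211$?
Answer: $-6782384$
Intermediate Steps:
$L = 6782384$ ($L = 32144 \cdot 211 = 6782384$)
$- L = \left(-1\right) 6782384 = -6782384$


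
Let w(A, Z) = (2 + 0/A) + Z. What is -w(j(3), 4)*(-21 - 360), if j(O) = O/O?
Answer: 2286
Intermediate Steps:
j(O) = 1
w(A, Z) = 2 + Z (w(A, Z) = (2 + 0) + Z = 2 + Z)
-w(j(3), 4)*(-21 - 360) = -(2 + 4)*(-21 - 360) = -6*(-381) = -1*(-2286) = 2286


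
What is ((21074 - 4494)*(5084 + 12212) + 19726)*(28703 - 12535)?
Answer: 4636778780208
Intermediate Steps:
((21074 - 4494)*(5084 + 12212) + 19726)*(28703 - 12535) = (16580*17296 + 19726)*16168 = (286767680 + 19726)*16168 = 286787406*16168 = 4636778780208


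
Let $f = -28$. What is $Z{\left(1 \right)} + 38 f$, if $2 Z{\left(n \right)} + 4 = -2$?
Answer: $-1067$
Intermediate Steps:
$Z{\left(n \right)} = -3$ ($Z{\left(n \right)} = -2 + \frac{1}{2} \left(-2\right) = -2 - 1 = -3$)
$Z{\left(1 \right)} + 38 f = -3 + 38 \left(-28\right) = -3 - 1064 = -1067$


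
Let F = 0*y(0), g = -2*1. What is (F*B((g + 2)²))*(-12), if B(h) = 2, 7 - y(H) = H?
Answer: 0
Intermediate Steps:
y(H) = 7 - H
g = -2
F = 0 (F = 0*(7 - 1*0) = 0*(7 + 0) = 0*7 = 0)
(F*B((g + 2)²))*(-12) = (0*2)*(-12) = 0*(-12) = 0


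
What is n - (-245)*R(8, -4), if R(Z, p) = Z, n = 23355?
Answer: 25315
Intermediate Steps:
n - (-245)*R(8, -4) = 23355 - (-245)*8 = 23355 - 1*(-1960) = 23355 + 1960 = 25315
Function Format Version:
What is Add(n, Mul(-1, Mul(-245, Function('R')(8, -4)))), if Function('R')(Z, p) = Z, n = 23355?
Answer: 25315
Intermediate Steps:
Add(n, Mul(-1, Mul(-245, Function('R')(8, -4)))) = Add(23355, Mul(-1, Mul(-245, 8))) = Add(23355, Mul(-1, -1960)) = Add(23355, 1960) = 25315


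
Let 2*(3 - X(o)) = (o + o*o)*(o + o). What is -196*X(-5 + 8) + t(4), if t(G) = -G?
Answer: 6464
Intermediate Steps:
X(o) = 3 - o*(o + o²) (X(o) = 3 - (o + o*o)*(o + o)/2 = 3 - (o + o²)*2*o/2 = 3 - o*(o + o²))
-196*X(-5 + 8) + t(4) = -196*(3 - (-5 + 8)² - (-5 + 8)³) - 1*4 = -196*(3 - 1*3² - 1*3³) - 4 = -196*(3 - 1*9 - 1*27) - 4 = -196*(3 - 9 - 27) - 4 = -196*(-33) - 4 = 6468 - 4 = 6464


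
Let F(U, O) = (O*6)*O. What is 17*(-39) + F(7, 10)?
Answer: -63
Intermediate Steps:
F(U, O) = 6*O² (F(U, O) = (6*O)*O = 6*O²)
17*(-39) + F(7, 10) = 17*(-39) + 6*10² = -663 + 6*100 = -663 + 600 = -63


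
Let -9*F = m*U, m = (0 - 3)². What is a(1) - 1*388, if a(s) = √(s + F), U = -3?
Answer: -386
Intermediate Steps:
m = 9 (m = (-3)² = 9)
F = 3 (F = -(-3) = -⅑*(-27) = 3)
a(s) = √(3 + s) (a(s) = √(s + 3) = √(3 + s))
a(1) - 1*388 = √(3 + 1) - 1*388 = √4 - 388 = 2 - 388 = -386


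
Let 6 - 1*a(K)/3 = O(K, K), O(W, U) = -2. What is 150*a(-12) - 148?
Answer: 3452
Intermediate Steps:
a(K) = 24 (a(K) = 18 - 3*(-2) = 18 + 6 = 24)
150*a(-12) - 148 = 150*24 - 148 = 3600 - 148 = 3452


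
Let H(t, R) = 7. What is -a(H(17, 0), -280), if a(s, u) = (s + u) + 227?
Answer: 46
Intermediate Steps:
a(s, u) = 227 + s + u
-a(H(17, 0), -280) = -(227 + 7 - 280) = -1*(-46) = 46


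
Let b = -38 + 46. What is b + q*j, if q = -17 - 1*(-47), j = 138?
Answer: 4148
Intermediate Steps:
q = 30 (q = -17 + 47 = 30)
b = 8
b + q*j = 8 + 30*138 = 8 + 4140 = 4148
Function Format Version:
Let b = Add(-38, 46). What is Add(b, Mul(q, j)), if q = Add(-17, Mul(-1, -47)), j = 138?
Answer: 4148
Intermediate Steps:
q = 30 (q = Add(-17, 47) = 30)
b = 8
Add(b, Mul(q, j)) = Add(8, Mul(30, 138)) = Add(8, 4140) = 4148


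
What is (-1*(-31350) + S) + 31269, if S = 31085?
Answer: 93704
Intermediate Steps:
(-1*(-31350) + S) + 31269 = (-1*(-31350) + 31085) + 31269 = (31350 + 31085) + 31269 = 62435 + 31269 = 93704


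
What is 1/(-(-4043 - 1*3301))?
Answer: 1/7344 ≈ 0.00013617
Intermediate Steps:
1/(-(-4043 - 1*3301)) = 1/(-(-4043 - 3301)) = 1/(-1*(-7344)) = 1/7344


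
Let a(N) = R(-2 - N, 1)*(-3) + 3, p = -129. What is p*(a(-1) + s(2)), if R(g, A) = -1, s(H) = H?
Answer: -1032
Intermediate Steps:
a(N) = 6 (a(N) = -1*(-3) + 3 = 3 + 3 = 6)
p*(a(-1) + s(2)) = -129*(6 + 2) = -129*8 = -1032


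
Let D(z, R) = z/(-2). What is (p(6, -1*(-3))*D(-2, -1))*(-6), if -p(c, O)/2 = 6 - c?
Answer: 0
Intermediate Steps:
D(z, R) = -z/2 (D(z, R) = z*(-½) = -z/2)
p(c, O) = -12 + 2*c (p(c, O) = -2*(6 - c) = -12 + 2*c)
(p(6, -1*(-3))*D(-2, -1))*(-6) = ((-12 + 2*6)*(-½*(-2)))*(-6) = ((-12 + 12)*1)*(-6) = (0*1)*(-6) = 0*(-6) = 0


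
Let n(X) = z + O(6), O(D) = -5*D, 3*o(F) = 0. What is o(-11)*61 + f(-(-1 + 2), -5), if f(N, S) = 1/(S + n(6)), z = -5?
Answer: -1/40 ≈ -0.025000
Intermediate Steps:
o(F) = 0 (o(F) = (⅓)*0 = 0)
n(X) = -35 (n(X) = -5 - 5*6 = -5 - 30 = -35)
f(N, S) = 1/(-35 + S) (f(N, S) = 1/(S - 35) = 1/(-35 + S))
o(-11)*61 + f(-(-1 + 2), -5) = 0*61 + 1/(-35 - 5) = 0 + 1/(-40) = 0 - 1/40 = -1/40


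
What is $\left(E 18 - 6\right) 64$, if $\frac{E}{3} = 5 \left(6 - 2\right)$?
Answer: $68736$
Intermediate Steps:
$E = 60$ ($E = 3 \cdot 5 \left(6 - 2\right) = 3 \cdot 5 \cdot 4 = 3 \cdot 20 = 60$)
$\left(E 18 - 6\right) 64 = \left(60 \cdot 18 - 6\right) 64 = \left(1080 - 6\right) 64 = 1074 \cdot 64 = 68736$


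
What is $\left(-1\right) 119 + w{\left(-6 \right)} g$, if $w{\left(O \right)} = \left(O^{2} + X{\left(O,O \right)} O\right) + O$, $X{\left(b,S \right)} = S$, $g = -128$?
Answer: $-8567$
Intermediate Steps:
$w{\left(O \right)} = O + 2 O^{2}$ ($w{\left(O \right)} = \left(O^{2} + O O\right) + O = \left(O^{2} + O^{2}\right) + O = 2 O^{2} + O = O + 2 O^{2}$)
$\left(-1\right) 119 + w{\left(-6 \right)} g = \left(-1\right) 119 + - 6 \left(1 + 2 \left(-6\right)\right) \left(-128\right) = -119 + - 6 \left(1 - 12\right) \left(-128\right) = -119 + \left(-6\right) \left(-11\right) \left(-128\right) = -119 + 66 \left(-128\right) = -119 - 8448 = -8567$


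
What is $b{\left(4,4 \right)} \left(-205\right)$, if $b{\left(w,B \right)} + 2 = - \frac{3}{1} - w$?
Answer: $1845$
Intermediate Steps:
$b{\left(w,B \right)} = -5 - w$ ($b{\left(w,B \right)} = -2 - \left(3 + w\right) = -5 - w$)
$b{\left(4,4 \right)} \left(-205\right) = \left(-5 - 4\right) \left(-205\right) = \left(-9\right) \left(-205\right) = 1845$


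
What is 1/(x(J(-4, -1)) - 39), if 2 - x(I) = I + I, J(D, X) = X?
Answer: -1/35 ≈ -0.028571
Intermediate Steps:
x(I) = 2 - 2*I (x(I) = 2 - (I + I) = 2 - 2*I)
1/(x(J(-4, -1)) - 39) = 1/((2 - 2*(-1)) - 39) = 1/((2 + 2) - 39) = 1/(4 - 39) = 1/(-35) = -1/35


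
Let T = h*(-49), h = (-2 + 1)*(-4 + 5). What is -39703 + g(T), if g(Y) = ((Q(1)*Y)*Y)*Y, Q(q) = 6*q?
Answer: 666191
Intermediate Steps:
h = -1 (h = -1*1 = -1)
T = 49 (T = -1*(-49) = 49)
g(Y) = 6*Y³ (g(Y) = (((6*1)*Y)*Y)*Y = ((6*Y)*Y)*Y = (6*Y²)*Y = 6*Y³)
-39703 + g(T) = -39703 + 6*49³ = -39703 + 6*117649 = -39703 + 705894 = 666191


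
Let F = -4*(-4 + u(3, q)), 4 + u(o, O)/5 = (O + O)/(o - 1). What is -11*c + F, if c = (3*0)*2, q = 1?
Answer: 76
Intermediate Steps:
u(o, O) = -20 + 10*O/(-1 + o) (u(o, O) = -20 + 5*((O + O)/(o - 1)) = -20 + 5*((2*O)/(-1 + o)) = -20 + 5*(2*O/(-1 + o)) = -20 + 10*O/(-1 + o))
c = 0 (c = 0*2 = 0)
F = 76 (F = -4*(-4 + 10*(2 + 1 - 2*3)/(-1 + 3)) = -4*(-4 + 10*(2 + 1 - 6)/2) = -4*(-4 + 10*(½)*(-3)) = -4*(-4 - 15) = -4*(-19) = -1*(-76) = 76)
-11*c + F = -11*0 + 76 = 0 + 76 = 76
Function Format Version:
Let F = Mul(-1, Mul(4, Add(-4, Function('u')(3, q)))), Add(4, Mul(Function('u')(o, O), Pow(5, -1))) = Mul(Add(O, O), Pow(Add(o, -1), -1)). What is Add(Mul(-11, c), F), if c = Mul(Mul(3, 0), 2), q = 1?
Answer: 76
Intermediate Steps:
Function('u')(o, O) = Add(-20, Mul(10, O, Pow(Add(-1, o), -1))) (Function('u')(o, O) = Add(-20, Mul(5, Mul(Add(O, O), Pow(Add(o, -1), -1)))) = Add(-20, Mul(5, Mul(Mul(2, O), Pow(Add(-1, o), -1)))) = Add(-20, Mul(5, Mul(2, O, Pow(Add(-1, o), -1)))) = Add(-20, Mul(10, O, Pow(Add(-1, o), -1))))
c = 0 (c = Mul(0, 2) = 0)
F = 76 (F = Mul(-1, Mul(4, Add(-4, Mul(10, Pow(Add(-1, 3), -1), Add(2, 1, Mul(-2, 3)))))) = Mul(-1, Mul(4, Add(-4, Mul(10, Pow(2, -1), Add(2, 1, -6))))) = Mul(-1, Mul(4, Add(-4, Mul(10, Rational(1, 2), -3)))) = Mul(-1, Mul(4, Add(-4, -15))) = Mul(-1, Mul(4, -19)) = Mul(-1, -76) = 76)
Add(Mul(-11, c), F) = Add(Mul(-11, 0), 76) = Add(0, 76) = 76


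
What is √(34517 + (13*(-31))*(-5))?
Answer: 2*√9133 ≈ 191.13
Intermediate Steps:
√(34517 + (13*(-31))*(-5)) = √(34517 - 403*(-5)) = √(34517 + 2015) = √36532 = 2*√9133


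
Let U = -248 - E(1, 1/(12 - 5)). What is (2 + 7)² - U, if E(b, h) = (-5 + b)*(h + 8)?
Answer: 2075/7 ≈ 296.43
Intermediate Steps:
E(b, h) = (-5 + b)*(8 + h)
U = -1508/7 (U = -248 - (-40 - 5/(12 - 5) + 8*1 + 1/(12 - 5)) = -248 - (-40 - 5/7 + 8 + 1/7) = -248 - (-40 - 5*⅐ + 8 + 1*(⅐)) = -248 - (-40 - 5/7 + 8 + ⅐) = -248 - 1*(-228/7) = -248 + 228/7 = -1508/7 ≈ -215.43)
(2 + 7)² - U = (2 + 7)² - 1*(-1508/7) = 9² + 1508/7 = 81 + 1508/7 = 2075/7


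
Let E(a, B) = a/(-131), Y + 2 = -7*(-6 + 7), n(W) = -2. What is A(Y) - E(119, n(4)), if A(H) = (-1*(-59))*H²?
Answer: 626168/131 ≈ 4779.9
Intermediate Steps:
Y = -9 (Y = -2 - 7*(-6 + 7) = -2 - 7*1 = -2 - 7 = -9)
E(a, B) = -a/131 (E(a, B) = a*(-1/131) = -a/131)
A(H) = 59*H²
A(Y) - E(119, n(4)) = 59*(-9)² - (-1)*119/131 = 59*81 - 1*(-119/131) = 4779 + 119/131 = 626168/131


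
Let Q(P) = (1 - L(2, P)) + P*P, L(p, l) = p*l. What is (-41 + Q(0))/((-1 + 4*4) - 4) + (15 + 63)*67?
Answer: 57446/11 ≈ 5222.4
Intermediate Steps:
L(p, l) = l*p
Q(P) = 1 + P² - 2*P (Q(P) = (1 - P*2) + P*P = (1 - 2*P) + P² = 1 + P² - 2*P)
(-41 + Q(0))/((-1 + 4*4) - 4) + (15 + 63)*67 = (-41 + (1 + 0² - 2*0))/((-1 + 4*4) - 4) + (15 + 63)*67 = (-41 + (1 + 0 + 0))/((-1 + 16) - 4) + 78*67 = (-41 + 1)/(15 - 4) + 5226 = -40/11 + 5226 = 57446/11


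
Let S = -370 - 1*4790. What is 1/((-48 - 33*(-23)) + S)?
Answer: -1/4449 ≈ -0.00022477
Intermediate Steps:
S = -5160 (S = -370 - 4790 = -5160)
1/((-48 - 33*(-23)) + S) = 1/((-48 - 33*(-23)) - 5160) = 1/((-48 + 759) - 5160) = 1/(711 - 5160) = 1/(-4449) = -1/4449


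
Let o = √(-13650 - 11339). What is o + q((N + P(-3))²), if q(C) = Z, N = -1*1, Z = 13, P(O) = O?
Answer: 13 + I*√24989 ≈ 13.0 + 158.08*I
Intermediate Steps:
N = -1
o = I*√24989 (o = √(-24989) = I*√24989 ≈ 158.08*I)
q(C) = 13
o + q((N + P(-3))²) = I*√24989 + 13 = 13 + I*√24989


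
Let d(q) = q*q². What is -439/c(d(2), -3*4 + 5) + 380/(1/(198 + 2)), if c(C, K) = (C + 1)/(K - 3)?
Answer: 688390/9 ≈ 76488.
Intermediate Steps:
d(q) = q³
c(C, K) = (1 + C)/(-3 + K)
-439/c(d(2), -3*4 + 5) + 380/(1/(198 + 2)) = -439*(-3 + (-3*4 + 5))/(1 + 2³) + 380/(1/(198 + 2)) = -439*(-3 + (-12 + 5))/(1 + 8) + 380/(1/200) = -439/(9/(-3 - 7)) + 380/(1/200) = -439/(9/(-10)) + 380*200 = -439/((-⅒*9)) + 76000 = -439/(-9/10) + 76000 = -439*(-10/9) + 76000 = 4390/9 + 76000 = 688390/9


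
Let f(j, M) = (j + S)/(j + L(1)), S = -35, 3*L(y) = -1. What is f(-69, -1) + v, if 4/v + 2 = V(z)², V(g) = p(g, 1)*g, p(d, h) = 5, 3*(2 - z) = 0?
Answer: 151/98 ≈ 1.5408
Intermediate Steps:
z = 2 (z = 2 - ⅓*0 = 2 + 0 = 2)
L(y) = -⅓ (L(y) = (⅓)*(-1) = -⅓)
V(g) = 5*g
f(j, M) = (-35 + j)/(-⅓ + j) (f(j, M) = (j - 35)/(j - ⅓) = (-35 + j)/(-⅓ + j))
v = 2/49 (v = 4/(-2 + (5*2)²) = 4/(-2 + 10²) = 4/(-2 + 100) = 4/98 = 4*(1/98) = 2/49 ≈ 0.040816)
f(-69, -1) + v = 3*(-35 - 69)/(-1 + 3*(-69)) + 2/49 = 3*(-104)/(-1 - 207) + 2/49 = 3*(-104)/(-208) + 2/49 = 3*(-1/208)*(-104) + 2/49 = 3/2 + 2/49 = 151/98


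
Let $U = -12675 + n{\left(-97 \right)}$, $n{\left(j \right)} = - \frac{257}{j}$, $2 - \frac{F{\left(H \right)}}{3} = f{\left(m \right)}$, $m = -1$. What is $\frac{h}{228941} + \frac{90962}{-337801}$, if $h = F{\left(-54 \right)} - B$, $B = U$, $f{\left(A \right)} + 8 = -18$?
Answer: $- \frac{1602034858308}{7501640377877} \approx -0.21356$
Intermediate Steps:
$f{\left(A \right)} = -26$ ($f{\left(A \right)} = -8 - 18 = -26$)
$F{\left(H \right)} = 84$ ($F{\left(H \right)} = 6 - -78 = 6 + 78 = 84$)
$U = - \frac{1229218}{97}$ ($U = -12675 - \frac{257}{-97} = -12675 - - \frac{257}{97} = -12675 + \frac{257}{97} = - \frac{1229218}{97} \approx -12672.0$)
$B = - \frac{1229218}{97} \approx -12672.0$
$h = \frac{1237366}{97}$ ($h = 84 - - \frac{1229218}{97} = 84 + \frac{1229218}{97} = \frac{1237366}{97} \approx 12756.0$)
$\frac{h}{228941} + \frac{90962}{-337801} = \frac{1237366}{97 \cdot 228941} + \frac{90962}{-337801} = \frac{1237366}{97} \cdot \frac{1}{228941} + 90962 \left(- \frac{1}{337801}\right) = \frac{1237366}{22207277} - \frac{90962}{337801} = - \frac{1602034858308}{7501640377877}$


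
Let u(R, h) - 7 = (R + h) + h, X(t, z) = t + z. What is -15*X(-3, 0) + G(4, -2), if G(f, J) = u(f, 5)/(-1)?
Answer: 24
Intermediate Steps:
u(R, h) = 7 + R + 2*h (u(R, h) = 7 + ((R + h) + h) = 7 + (R + 2*h) = 7 + R + 2*h)
G(f, J) = -17 - f (G(f, J) = (7 + f + 2*5)/(-1) = (7 + f + 10)*(-1) = (17 + f)*(-1) = -17 - f)
-15*X(-3, 0) + G(4, -2) = -15*(-3 + 0) + (-17 - 1*4) = -15*(-3) + (-17 - 4) = 45 - 21 = 24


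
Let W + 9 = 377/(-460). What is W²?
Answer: 20403289/211600 ≈ 96.424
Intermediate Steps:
W = -4517/460 (W = -9 + 377/(-460) = -9 + 377*(-1/460) = -9 - 377/460 = -4517/460 ≈ -9.8196)
W² = (-4517/460)² = 20403289/211600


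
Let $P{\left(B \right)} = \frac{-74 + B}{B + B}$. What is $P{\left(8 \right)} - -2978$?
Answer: $\frac{23791}{8} \approx 2973.9$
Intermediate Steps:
$P{\left(B \right)} = \frac{-74 + B}{2 B}$
$P{\left(8 \right)} - -2978 = \frac{-74 + 8}{2 \cdot 8} - -2978 = \frac{1}{2} \cdot \frac{1}{8} \left(-66\right) + 2978 = - \frac{33}{8} + 2978 = \frac{23791}{8}$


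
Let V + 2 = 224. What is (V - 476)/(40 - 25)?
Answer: -254/15 ≈ -16.933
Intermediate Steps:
V = 222 (V = -2 + 224 = 222)
(V - 476)/(40 - 25) = (222 - 476)/(40 - 25) = -254/15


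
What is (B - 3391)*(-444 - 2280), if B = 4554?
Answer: -3168012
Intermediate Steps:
(B - 3391)*(-444 - 2280) = (4554 - 3391)*(-444 - 2280) = 1163*(-2724) = -3168012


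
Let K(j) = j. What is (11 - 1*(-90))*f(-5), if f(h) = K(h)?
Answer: -505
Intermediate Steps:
f(h) = h
(11 - 1*(-90))*f(-5) = (11 - 1*(-90))*(-5) = (11 + 90)*(-5) = 101*(-5) = -505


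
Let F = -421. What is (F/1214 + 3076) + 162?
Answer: 3930511/1214 ≈ 3237.7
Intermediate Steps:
(F/1214 + 3076) + 162 = (-421/1214 + 3076) + 162 = 3733843/1214 + 162 = 3930511/1214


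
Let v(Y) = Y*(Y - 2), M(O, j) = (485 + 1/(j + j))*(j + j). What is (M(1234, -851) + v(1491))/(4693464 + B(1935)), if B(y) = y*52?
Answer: 697315/2397042 ≈ 0.29091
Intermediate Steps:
M(O, j) = 2*j*(485 + 1/(2*j)) (M(O, j) = (485 + 1/(2*j))*(2*j) = 2*j*(485 + 1/(2*j)))
v(Y) = Y*(-2 + Y)
B(y) = 52*y
(M(1234, -851) + v(1491))/(4693464 + B(1935)) = ((1 + 970*(-851)) + 1491*(-2 + 1491))/(4693464 + 52*1935) = ((1 - 825470) + 1491*1489)/(4693464 + 100620) = (-825469 + 2220099)/4794084 = 1394630*(1/4794084) = 697315/2397042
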